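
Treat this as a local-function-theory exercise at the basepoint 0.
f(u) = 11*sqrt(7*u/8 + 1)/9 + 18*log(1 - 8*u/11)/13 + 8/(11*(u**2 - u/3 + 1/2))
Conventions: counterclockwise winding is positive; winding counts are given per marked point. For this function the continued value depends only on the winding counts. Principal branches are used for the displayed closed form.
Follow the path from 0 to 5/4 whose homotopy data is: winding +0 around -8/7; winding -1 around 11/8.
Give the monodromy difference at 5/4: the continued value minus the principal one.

The rational part is single-valued and drops out of the difference; each branch term changes only by its own monodromy.
(11/9)*sqrt(1 - u/(-8/7)): winding +0 is even, the square root returns to the same sheet, contribution 0.
(18/13)*log(1 - u/(11/8)): each positive loop around 11/8 adds 2*pi*i to the log, so winding -1 contributes (18/13)*(-1)*2*pi*i = -(36/13)*pi*i.
Summing the contributions at u = 5/4 gives -(36/13)*pi*i.

Continued minus principal equals -(36/13)*pi*i.


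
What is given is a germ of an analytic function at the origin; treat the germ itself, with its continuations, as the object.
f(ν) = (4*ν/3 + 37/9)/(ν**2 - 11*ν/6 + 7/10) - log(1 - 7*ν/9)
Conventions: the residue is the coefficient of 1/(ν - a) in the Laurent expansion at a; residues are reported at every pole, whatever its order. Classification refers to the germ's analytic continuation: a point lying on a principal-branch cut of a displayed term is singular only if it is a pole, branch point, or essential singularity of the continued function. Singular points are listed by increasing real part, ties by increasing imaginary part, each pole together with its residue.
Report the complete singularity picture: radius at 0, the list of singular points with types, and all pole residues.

Radius of convergence at 0: 11/12 - (1/60)*sqrt(505).
At 11/12 - (1/60)*sqrt(505): a pole of order 1; residue 2/3 - (32/101)*sqrt(505).
At 9/7: a logarithmic branch point.
At 11/12 + (1/60)*sqrt(505): a pole of order 1; residue 2/3 + (32/101)*sqrt(505).

Denominator factor (ν**2 - 11*ν/6 + 7/10): discriminant 101/180, real irrational roots 11/12 + (1/60)*sqrt(505) and 11/12 - (1/60)*sqrt(505); poles of order 1, moduli 11/12 + (1/60)*sqrt(505) and 11/12 - (1/60)*sqrt(505).
Branch term (-1)*log(1 - ν/(9/7)): its argument vanishes at ν = 9/7, a logarithmic branch point, modulus 9/7.
The radius of convergence is the smallest modulus among the singular points: 11/12 - (1/60)*sqrt(505).
The branch term is analytic at 11/12 - (1/60)*sqrt(505) and contributes nothing to the residue; only the rational part matters.
The factor ν**2 - 11*ν/6 + 7/10 splits as (ν - a)(ν - a') with a = 11/12 - (1/60)*sqrt(505), a' = 11/12 + (1/60)*sqrt(505). At the order-1 pole a set g(ν) = (ν - a)*(rational part) = [4*ν/3 + 37/9] / (ν - a').
Simple pole: residue = g(a) at a = 11/12 - (1/60)*sqrt(505), which is 2/3 - (32/101)*sqrt(505).
The branch term is analytic at 11/12 + (1/60)*sqrt(505) and contributes nothing to the residue; only the rational part matters.
The factor ν**2 - 11*ν/6 + 7/10 splits as (ν - a)(ν - a') with a = 11/12 + (1/60)*sqrt(505), a' = 11/12 - (1/60)*sqrt(505). At the order-1 pole a set g(ν) = (ν - a)*(rational part) = [4*ν/3 + 37/9] / (ν - a').
Simple pole: residue = g(a) at a = 11/12 + (1/60)*sqrt(505), which is 2/3 + (32/101)*sqrt(505).
List the singular points by increasing real part (a conjugate pair: the negative imaginary part first).


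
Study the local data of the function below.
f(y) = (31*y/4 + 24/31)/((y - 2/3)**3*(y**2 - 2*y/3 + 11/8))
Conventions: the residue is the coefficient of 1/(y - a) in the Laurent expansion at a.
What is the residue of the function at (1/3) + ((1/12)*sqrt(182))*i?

The residue is (2706784/1114047) + ((6422674/101378277)*sqrt(182))*i.

The factor y**2 - 2*y/3 + 11/8 splits as (y - a)(y - a') with a = (1/3) + ((1/12)*sqrt(182))*i, a' = (1/3) - ((1/12)*sqrt(182))*i. At the order-1 pole a set g(y) = (y - a)*f(y) = [(31*y/4 + 24/31)/(y - 2/3)**3] / (y - a').
Simple pole: residue = g(a) at a = (1/3) + ((1/12)*sqrt(182))*i, which is (2706784/1114047) + ((6422674/101378277)*sqrt(182))*i.


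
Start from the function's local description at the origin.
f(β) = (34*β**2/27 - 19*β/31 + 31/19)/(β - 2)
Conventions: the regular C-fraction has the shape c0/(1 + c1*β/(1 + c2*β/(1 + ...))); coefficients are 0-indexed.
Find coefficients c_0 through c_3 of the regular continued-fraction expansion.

The regular C-fraction coefficients are [-31/38, -239/1922, -40819505/6201333, 87673065958/13863592935].

Taylor coefficients (expand at 0): a_0 = -31/38, a_1 = -239/2356, a_2 = -86557/127224, a_3 = -86557/254448.
c0 = a_0 = -31/38. Peel one level at a time: if S = 1 + c*β/S' with S'(0) = 1, then c is the β-coefficient of S and S' = c*β/(S - 1).
S_1 = c0/f = 1 + (-239/1922)*β + (-40819505/49870134)*β^2 + ...; c1 = -239/1922.
S_2 = c1*β/(S_1 - 1) = 1 + (-40819505/6201333)*β + (1733390482/41641209)*β^2 + ...; c2 = -40819505/6201333.
S_3 = c2*β/(S_2 - 1) = 1 + (87673065958/13863592935)*β + ...; c3 = 87673065958/13863592935.


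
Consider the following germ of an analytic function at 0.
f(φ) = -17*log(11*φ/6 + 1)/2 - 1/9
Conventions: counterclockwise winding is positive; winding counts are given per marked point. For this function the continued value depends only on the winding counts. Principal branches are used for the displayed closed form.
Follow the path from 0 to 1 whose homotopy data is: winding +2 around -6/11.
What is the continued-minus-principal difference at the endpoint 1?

The rational part is single-valued and drops out of the difference; each branch term changes only by its own monodromy.
(-17/2)*log(1 - φ/(-6/11)): each positive loop around -6/11 adds 2*pi*i to the log, so winding +2 contributes (-17/2)*(2)*2*pi*i = -(34)*pi*i.
Summing the contributions at φ = 1 gives -(34)*pi*i.

Continued minus principal equals -(34)*pi*i.


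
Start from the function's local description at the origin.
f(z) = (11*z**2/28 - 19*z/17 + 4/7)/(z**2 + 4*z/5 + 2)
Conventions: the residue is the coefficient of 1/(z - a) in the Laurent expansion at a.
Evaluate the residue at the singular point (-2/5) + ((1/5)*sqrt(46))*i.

The residue is (-426/595) - ((2133/109480)*sqrt(46))*i.

The factor z**2 + 4*z/5 + 2 splits as (z - a)(z - a') with a = (-2/5) + ((1/5)*sqrt(46))*i, a' = (-2/5) - ((1/5)*sqrt(46))*i. At the order-1 pole a set g(z) = (z - a)*f(z) = [11*z**2/28 - 19*z/17 + 4/7] / (z - a').
Simple pole: residue = g(a) at a = (-2/5) + ((1/5)*sqrt(46))*i, which is (-426/595) - ((2133/109480)*sqrt(46))*i.


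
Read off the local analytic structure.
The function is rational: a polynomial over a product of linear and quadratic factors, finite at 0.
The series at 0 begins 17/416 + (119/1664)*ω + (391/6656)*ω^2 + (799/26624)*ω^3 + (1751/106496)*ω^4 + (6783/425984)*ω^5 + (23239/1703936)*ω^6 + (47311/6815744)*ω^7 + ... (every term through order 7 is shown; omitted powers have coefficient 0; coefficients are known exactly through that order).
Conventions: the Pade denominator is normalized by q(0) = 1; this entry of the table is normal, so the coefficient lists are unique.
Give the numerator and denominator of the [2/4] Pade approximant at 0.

The Pade approximant has numerator coefficients [17/416, 17/1616, 17/10504]; denominator coefficients [1, -603/404, 981/808, -1153/1616, 637/3232].

Taylor coefficients needed (read off): a_0 = 17/416, a_1 = 119/1664, a_2 = 391/6656, a_3 = 799/26624, a_4 = 1751/106496, a_5 = 6783/425984, a_6 = 23239/1703936.
Write the denominator as Q(ω) = 1 + q1*ω + q2*ω^2 + q3*ω^3 + q4*ω^4. Requiring Q*f - P = O(ω^7) with deg P <= 2 kills the coefficients of ω^3..ω^6 in Q*f:
  ω^3: a_3 + q1*a_2 + q2*a_1 + q3*a_0 = 0, i.e. 799/26624 + (391/6656)*q1 + (119/1664)*q2 + (17/416)*q3 = 0.
  ω^4: a_4 + q1*a_3 + q2*a_2 + q3*a_1 + q4*a_0 = 0, i.e. 1751/106496 + (799/26624)*q1 + (391/6656)*q2 + (119/1664)*q3 + (17/416)*q4 = 0.
  ω^5: a_5 + q1*a_4 + q2*a_3 + q3*a_2 + q4*a_1 = 0, i.e. 6783/425984 + (1751/106496)*q1 + (799/26624)*q2 + (391/6656)*q3 + (119/1664)*q4 = 0.
  ω^6: a_6 + q1*a_5 + q2*a_4 + q3*a_3 + q4*a_2 = 0, i.e. 23239/1703936 + (6783/425984)*q1 + (1751/106496)*q2 + (799/26624)*q3 + (391/6656)*q4 = 0.
Solving this linear system: q1 = -603/404, q2 = 981/808, q3 = -1153/1616, q4 = 637/3232.
The numerator is Q*f truncated at degree 2: P0 = a_0 = 17/416; P1 = a_1 + q1*a_0 = 17/1616; P2 = a_2 + q1*a_1 + q2*a_0 = 17/10504.


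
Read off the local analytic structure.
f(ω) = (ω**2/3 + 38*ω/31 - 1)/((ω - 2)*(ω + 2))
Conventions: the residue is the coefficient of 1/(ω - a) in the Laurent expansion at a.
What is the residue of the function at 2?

The residue is 259/372.

At the order-1 pole 2 set g(ω) = (ω - (2))*f(ω) = (ω**2/3 + 38*ω/31 - 1)/(ω + 2).
Simple pole: residue = g(a) at a = 2, which is 259/372.


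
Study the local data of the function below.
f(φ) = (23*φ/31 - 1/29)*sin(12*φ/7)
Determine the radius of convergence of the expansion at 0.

The radius of convergence is infinite.

The factor sin(12*φ/7) is entire and contributes no finite singular point.
The polynomial part has no poles.
No finite singular points: the Taylor series at 0 converges everywhere.


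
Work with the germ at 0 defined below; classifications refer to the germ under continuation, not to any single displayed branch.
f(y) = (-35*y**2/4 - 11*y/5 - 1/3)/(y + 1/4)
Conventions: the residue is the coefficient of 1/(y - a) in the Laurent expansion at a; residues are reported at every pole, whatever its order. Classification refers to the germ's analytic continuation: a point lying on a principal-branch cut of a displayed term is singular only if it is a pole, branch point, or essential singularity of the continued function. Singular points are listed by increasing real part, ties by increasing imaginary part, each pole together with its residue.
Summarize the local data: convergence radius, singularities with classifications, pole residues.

Radius of convergence at 0: 1/4.
At -1/4: a pole of order 1; residue -317/960.

Denominator factor (y + 1/4): pole of order 1 at -1/4, modulus 1/4.
The radius of convergence is the smallest modulus among the singular points: 1/4.
At the order-1 pole -1/4 set g(y) = (y - (-1/4))*f(y) = -35*y**2/4 - 11*y/5 - 1/3.
Simple pole: residue = g(a) at a = -1/4, which is -317/960.


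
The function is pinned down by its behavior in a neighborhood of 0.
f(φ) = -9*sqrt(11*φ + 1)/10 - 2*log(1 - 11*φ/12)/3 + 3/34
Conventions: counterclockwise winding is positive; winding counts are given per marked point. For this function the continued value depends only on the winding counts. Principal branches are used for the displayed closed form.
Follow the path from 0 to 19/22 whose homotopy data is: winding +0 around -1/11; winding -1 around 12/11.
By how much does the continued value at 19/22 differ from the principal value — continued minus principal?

Continued minus principal equals (4/3)*pi*i.

The rational part is single-valued and drops out of the difference; each branch term changes only by its own monodromy.
(-9/10)*sqrt(1 - φ/(-1/11)): winding +0 is even, the square root returns to the same sheet, contribution 0.
(-2/3)*log(1 - φ/(12/11)): each positive loop around 12/11 adds 2*pi*i to the log, so winding -1 contributes (-2/3)*(-1)*2*pi*i = (4/3)*pi*i.
Summing the contributions at φ = 19/22 gives (4/3)*pi*i.


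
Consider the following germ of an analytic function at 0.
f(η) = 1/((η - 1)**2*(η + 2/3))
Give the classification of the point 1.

The denominator factor η - 1 vanishes at 1 and appears to the power 2; the numerator there equals 1, nonzero, and no other factor vanishes.
Hence a pole whose order is the multiplicity, 2.

The point is a pole of order 2.


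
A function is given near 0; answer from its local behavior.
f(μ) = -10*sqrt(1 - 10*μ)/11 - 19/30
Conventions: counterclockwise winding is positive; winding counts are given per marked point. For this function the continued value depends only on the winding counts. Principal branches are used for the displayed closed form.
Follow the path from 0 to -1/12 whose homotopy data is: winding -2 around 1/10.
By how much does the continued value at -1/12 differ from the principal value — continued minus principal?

The rational part is single-valued and drops out of the difference; each branch term changes only by its own monodromy.
(-10/11)*sqrt(1 - μ/(1/10)): winding -2 is even, the square root returns to the same sheet, contribution 0.
Summing the contributions at μ = -1/12 gives 0.

Continued minus principal equals 0.


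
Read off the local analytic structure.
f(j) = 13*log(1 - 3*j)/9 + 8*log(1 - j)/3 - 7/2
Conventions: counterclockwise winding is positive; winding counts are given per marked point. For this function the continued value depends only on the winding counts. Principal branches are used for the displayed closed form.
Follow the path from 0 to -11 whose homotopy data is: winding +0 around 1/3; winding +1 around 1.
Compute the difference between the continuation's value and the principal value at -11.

Continued minus principal equals (16/3)*pi*i.

The rational part is single-valued and drops out of the difference; each branch term changes only by its own monodromy.
(8/3)*log(1 - j/(1)): each positive loop around 1 adds 2*pi*i to the log, so winding +1 contributes (8/3)*(1)*2*pi*i = (16/3)*pi*i.
(13/9)*log(1 - j/(1/3)): winding 0 around 1/3, so this term returns to its principal value, contribution 0.
Summing the contributions at j = -11 gives (16/3)*pi*i.


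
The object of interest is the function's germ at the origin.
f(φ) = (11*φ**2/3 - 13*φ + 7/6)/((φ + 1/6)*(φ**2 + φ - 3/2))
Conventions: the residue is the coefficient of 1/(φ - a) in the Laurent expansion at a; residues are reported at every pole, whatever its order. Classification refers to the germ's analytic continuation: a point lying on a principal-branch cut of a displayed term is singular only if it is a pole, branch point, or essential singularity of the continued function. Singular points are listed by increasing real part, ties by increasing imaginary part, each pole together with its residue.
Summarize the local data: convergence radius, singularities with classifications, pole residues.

Radius of convergence at 0: 1/6.
At -1/2 - (1/2)*sqrt(7): a pole of order 1; residue 170/59 + (870/413)*sqrt(7).
At -1/6: a pole of order 1; residue -371/177.
At -1/2 + (1/2)*sqrt(7): a pole of order 1; residue 170/59 - (870/413)*sqrt(7).

Denominator factor (φ + 1/6): pole of order 1 at -1/6, modulus 1/6.
Denominator factor (φ**2 + φ - 3/2): discriminant 7, real irrational roots -1/2 + (1/2)*sqrt(7) and -1/2 - (1/2)*sqrt(7); poles of order 1, moduli -1/2 + (1/2)*sqrt(7) and 1/2 + (1/2)*sqrt(7).
The radius of convergence is the smallest modulus among the singular points: 1/6.
The factor φ**2 + φ - 3/2 splits as (φ - a)(φ - a') with a = -1/2 - (1/2)*sqrt(7), a' = -1/2 + (1/2)*sqrt(7). At the order-1 pole a set g(φ) = (φ - a)*f(φ) = [(11*φ**2/3 - 13*φ + 7/6)/(φ + 1/6)] / (φ - a').
Simple pole: residue = g(a) at a = -1/2 - (1/2)*sqrt(7), which is 170/59 + (870/413)*sqrt(7).
At the order-1 pole -1/6 set g(φ) = (φ - (-1/6))*f(φ) = (11*φ**2/3 - 13*φ + 7/6)/(φ**2 + φ - 3/2).
Simple pole: residue = g(a) at a = -1/6, which is -371/177.
The factor φ**2 + φ - 3/2 splits as (φ - a)(φ - a') with a = -1/2 + (1/2)*sqrt(7), a' = -1/2 - (1/2)*sqrt(7). At the order-1 pole a set g(φ) = (φ - a)*f(φ) = [(11*φ**2/3 - 13*φ + 7/6)/(φ + 1/6)] / (φ - a').
Simple pole: residue = g(a) at a = -1/2 + (1/2)*sqrt(7), which is 170/59 - (870/413)*sqrt(7).
List the singular points by increasing real part (a conjugate pair: the negative imaginary part first).


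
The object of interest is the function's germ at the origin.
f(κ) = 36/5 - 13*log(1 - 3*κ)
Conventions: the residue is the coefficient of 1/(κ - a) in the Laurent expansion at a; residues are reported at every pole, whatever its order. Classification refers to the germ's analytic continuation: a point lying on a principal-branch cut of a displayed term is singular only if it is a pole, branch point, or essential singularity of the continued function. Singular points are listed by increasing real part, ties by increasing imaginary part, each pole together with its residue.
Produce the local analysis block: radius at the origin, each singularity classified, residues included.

Branch term (-13)*log(1 - κ/(1/3)): its argument vanishes at κ = 1/3, a logarithmic branch point, modulus 1/3.
The radius of convergence is the smallest modulus among the singular points: 1/3.

Radius of convergence at 0: 1/3.
At 1/3: a logarithmic branch point.


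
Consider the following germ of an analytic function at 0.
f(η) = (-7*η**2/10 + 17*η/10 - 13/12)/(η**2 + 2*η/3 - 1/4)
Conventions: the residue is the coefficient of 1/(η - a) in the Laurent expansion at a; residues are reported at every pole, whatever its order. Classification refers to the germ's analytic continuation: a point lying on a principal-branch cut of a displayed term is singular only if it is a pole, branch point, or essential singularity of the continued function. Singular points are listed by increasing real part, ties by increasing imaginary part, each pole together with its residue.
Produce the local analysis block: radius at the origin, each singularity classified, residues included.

Radius of convergence at 0: -1/3 + (1/6)*sqrt(13).
At -1/3 - (1/6)*sqrt(13): a pole of order 1; residue 13/12 + (713/1560)*sqrt(13).
At -1/3 + (1/6)*sqrt(13): a pole of order 1; residue 13/12 - (713/1560)*sqrt(13).

Denominator factor (η**2 + 2*η/3 - 1/4): discriminant 13/9, real irrational roots -1/3 + (1/6)*sqrt(13) and -1/3 - (1/6)*sqrt(13); poles of order 1, moduli -1/3 + (1/6)*sqrt(13) and 1/3 + (1/6)*sqrt(13).
The radius of convergence is the smallest modulus among the singular points: -1/3 + (1/6)*sqrt(13).
The factor η**2 + 2*η/3 - 1/4 splits as (η - a)(η - a') with a = -1/3 - (1/6)*sqrt(13), a' = -1/3 + (1/6)*sqrt(13). At the order-1 pole a set g(η) = (η - a)*f(η) = [-7*η**2/10 + 17*η/10 - 13/12] / (η - a').
Simple pole: residue = g(a) at a = -1/3 - (1/6)*sqrt(13), which is 13/12 + (713/1560)*sqrt(13).
The factor η**2 + 2*η/3 - 1/4 splits as (η - a)(η - a') with a = -1/3 + (1/6)*sqrt(13), a' = -1/3 - (1/6)*sqrt(13). At the order-1 pole a set g(η) = (η - a)*f(η) = [-7*η**2/10 + 17*η/10 - 13/12] / (η - a').
Simple pole: residue = g(a) at a = -1/3 + (1/6)*sqrt(13), which is 13/12 - (713/1560)*sqrt(13).
List the singular points by increasing real part (a conjugate pair: the negative imaginary part first).


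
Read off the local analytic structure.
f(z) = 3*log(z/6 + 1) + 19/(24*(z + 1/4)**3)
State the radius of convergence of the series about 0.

The radius of convergence is 1/4.

Denominator factor (z + 1/4)^3: pole of order 3 at -1/4, modulus 1/4.
Branch term (3)*log(1 - z/(-6)): its argument vanishes at z = -6, a logarithmic branch point, modulus 6.
The radius of convergence is the smallest modulus among the singular points: 1/4.


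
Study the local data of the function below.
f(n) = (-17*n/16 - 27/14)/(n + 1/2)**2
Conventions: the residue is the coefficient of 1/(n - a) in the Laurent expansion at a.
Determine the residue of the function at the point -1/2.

The residue is -17/16.

At the order-2 pole -1/2 set g(n) = (n - (-1/2))^2*f(n) = -17*n/16 - 27/14.
Order-2 pole: residue = g'(a); g'(-1/2) = -17/16, so the residue is -17/16.


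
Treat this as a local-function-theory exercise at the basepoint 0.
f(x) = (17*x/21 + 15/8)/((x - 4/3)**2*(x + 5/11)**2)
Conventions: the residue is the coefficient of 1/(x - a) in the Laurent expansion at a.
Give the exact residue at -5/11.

At the order-2 pole -5/11 set g(x) = (x - (-5/11))^2*f(x) = (17*x/21 + 15/8)/(x - 4/3)**2.
Order-2 pole: residue = g'(a); g'(-5/11) = 4489221/5750612, so the residue is 4489221/5750612.

The residue is 4489221/5750612.


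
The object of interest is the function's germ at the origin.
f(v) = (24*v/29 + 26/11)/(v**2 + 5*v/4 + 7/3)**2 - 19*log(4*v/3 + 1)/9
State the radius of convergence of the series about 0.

The radius of convergence is 3/4.

Denominator factor (v**2 + 5*v/4 + 7/3)^2: discriminant -373/48, complex-conjugate roots (-5/8) + ((1/24)*sqrt(1119))*i and (-5/8) - ((1/24)*sqrt(1119))*i; poles of order 2, moduli (1/3)*sqrt(21) and (1/3)*sqrt(21).
Branch term (-19/9)*log(1 - v/(-3/4)): its argument vanishes at v = -3/4, a logarithmic branch point, modulus 3/4.
The radius of convergence is the smallest modulus among the singular points: 3/4.


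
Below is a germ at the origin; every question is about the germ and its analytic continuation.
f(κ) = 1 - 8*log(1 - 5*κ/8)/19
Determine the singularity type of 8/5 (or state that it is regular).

The term (-8/19)*log(1 - κ/(8/5)) has argument 1 - 8/5/(8/5) = 0 at 8/5: a logarithmic (infinitely-sheeted) branch point; the remaining terms are analytic or single-valued there.

The point is a logarithmic branch point.


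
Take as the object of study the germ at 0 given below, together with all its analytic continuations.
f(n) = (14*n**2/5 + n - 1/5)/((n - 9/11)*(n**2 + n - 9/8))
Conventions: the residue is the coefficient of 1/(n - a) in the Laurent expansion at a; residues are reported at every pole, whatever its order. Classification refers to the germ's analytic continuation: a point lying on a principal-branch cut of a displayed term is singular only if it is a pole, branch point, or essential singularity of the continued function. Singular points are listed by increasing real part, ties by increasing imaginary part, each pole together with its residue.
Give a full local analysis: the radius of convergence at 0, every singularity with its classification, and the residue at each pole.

Radius of convergence at 0: -1/2 + (1/4)*sqrt(22).
At -1/2 - (1/4)*sqrt(22): a pole of order 1; residue -55/27 + (88/135)*sqrt(22).
At -1/2 + (1/4)*sqrt(22): a pole of order 1; residue -55/27 - (88/135)*sqrt(22).
At 9/11: a pole of order 1; residue 928/135.

Denominator factor (n - 9/11): pole of order 1 at 9/11, modulus 9/11.
Denominator factor (n**2 + n - 9/8): discriminant 11/2, real irrational roots -1/2 + (1/4)*sqrt(22) and -1/2 - (1/4)*sqrt(22); poles of order 1, moduli -1/2 + (1/4)*sqrt(22) and 1/2 + (1/4)*sqrt(22).
The radius of convergence is the smallest modulus among the singular points: -1/2 + (1/4)*sqrt(22).
The factor n**2 + n - 9/8 splits as (n - a)(n - a') with a = -1/2 - (1/4)*sqrt(22), a' = -1/2 + (1/4)*sqrt(22). At the order-1 pole a set g(n) = (n - a)*f(n) = [(14*n**2/5 + n - 1/5)/(n - 9/11)] / (n - a').
Simple pole: residue = g(a) at a = -1/2 - (1/4)*sqrt(22), which is -55/27 + (88/135)*sqrt(22).
The factor n**2 + n - 9/8 splits as (n - a)(n - a') with a = -1/2 + (1/4)*sqrt(22), a' = -1/2 - (1/4)*sqrt(22). At the order-1 pole a set g(n) = (n - a)*f(n) = [(14*n**2/5 + n - 1/5)/(n - 9/11)] / (n - a').
Simple pole: residue = g(a) at a = -1/2 + (1/4)*sqrt(22), which is -55/27 - (88/135)*sqrt(22).
At the order-1 pole 9/11 set g(n) = (n - (9/11))*f(n) = (14*n**2/5 + n - 1/5)/(n**2 + n - 9/8).
Simple pole: residue = g(a) at a = 9/11, which is 928/135.
List the singular points by increasing real part (a conjugate pair: the negative imaginary part first).


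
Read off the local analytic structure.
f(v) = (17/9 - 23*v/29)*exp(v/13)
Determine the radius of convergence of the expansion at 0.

The radius of convergence is infinite.

The factor exp(v/13) is entire and contributes no finite singular point.
The polynomial part has no poles.
No finite singular points: the Taylor series at 0 converges everywhere.


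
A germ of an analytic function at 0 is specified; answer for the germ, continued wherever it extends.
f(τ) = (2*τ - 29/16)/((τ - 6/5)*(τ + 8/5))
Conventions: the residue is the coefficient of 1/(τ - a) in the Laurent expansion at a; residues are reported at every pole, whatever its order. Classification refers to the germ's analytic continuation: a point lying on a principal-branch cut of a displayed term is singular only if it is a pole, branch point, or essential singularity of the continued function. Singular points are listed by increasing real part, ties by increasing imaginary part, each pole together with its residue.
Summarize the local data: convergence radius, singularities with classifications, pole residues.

Denominator factor (τ - 6/5): pole of order 1 at 6/5, modulus 6/5.
Denominator factor (τ + 8/5): pole of order 1 at -8/5, modulus 8/5.
The radius of convergence is the smallest modulus among the singular points: 6/5.
At the order-1 pole -8/5 set g(τ) = (τ - (-8/5))*f(τ) = (2*τ - 29/16)/(τ - 6/5).
Simple pole: residue = g(a) at a = -8/5, which is 401/224.
At the order-1 pole 6/5 set g(τ) = (τ - (6/5))*f(τ) = (2*τ - 29/16)/(τ + 8/5).
Simple pole: residue = g(a) at a = 6/5, which is 47/224.
List the singular points by increasing real part (a conjugate pair: the negative imaginary part first).

Radius of convergence at 0: 6/5.
At -8/5: a pole of order 1; residue 401/224.
At 6/5: a pole of order 1; residue 47/224.


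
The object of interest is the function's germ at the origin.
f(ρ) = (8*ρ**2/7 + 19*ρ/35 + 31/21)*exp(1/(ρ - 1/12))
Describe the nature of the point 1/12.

The exponent 1/(ρ - (1/12)) has a pole at 1/12, so exp(1/(ρ - (1/12))) takes every nonzero value near it: an essential singularity (not a pole of any order).

The point is an essential singularity.


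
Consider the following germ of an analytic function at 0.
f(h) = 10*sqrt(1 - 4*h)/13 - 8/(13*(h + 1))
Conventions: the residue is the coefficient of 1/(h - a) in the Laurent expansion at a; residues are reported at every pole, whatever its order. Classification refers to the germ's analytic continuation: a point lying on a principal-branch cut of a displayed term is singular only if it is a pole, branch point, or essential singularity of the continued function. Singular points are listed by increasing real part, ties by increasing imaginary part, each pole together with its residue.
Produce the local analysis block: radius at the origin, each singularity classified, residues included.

Denominator factor (h + 1): pole of order 1 at -1, modulus 1.
Branch term (10/13)*sqrt(1 - h/(1/4)): its argument vanishes at h = 1/4, a square-root branch point, modulus 1/4.
The radius of convergence is the smallest modulus among the singular points: 1/4.
The branch term is analytic at -1 and contributes nothing to the residue; only the rational part matters.
At the order-1 pole -1 set g(h) = (h - (-1))*(rational part) = -8/13.
Simple pole: residue = g(a) at a = -1, which is -8/13.
List the singular points by increasing real part (a conjugate pair: the negative imaginary part first).

Radius of convergence at 0: 1/4.
At -1: a pole of order 1; residue -8/13.
At 1/4: an algebraic (square-root) branch point.


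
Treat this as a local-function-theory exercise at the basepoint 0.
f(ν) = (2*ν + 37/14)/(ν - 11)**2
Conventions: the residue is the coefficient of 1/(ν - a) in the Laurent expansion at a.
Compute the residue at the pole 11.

At the order-2 pole 11 set g(ν) = (ν - (11))^2*f(ν) = 2*ν + 37/14.
Order-2 pole: residue = g'(a); g'(11) = 2, so the residue is 2.

The residue is 2.


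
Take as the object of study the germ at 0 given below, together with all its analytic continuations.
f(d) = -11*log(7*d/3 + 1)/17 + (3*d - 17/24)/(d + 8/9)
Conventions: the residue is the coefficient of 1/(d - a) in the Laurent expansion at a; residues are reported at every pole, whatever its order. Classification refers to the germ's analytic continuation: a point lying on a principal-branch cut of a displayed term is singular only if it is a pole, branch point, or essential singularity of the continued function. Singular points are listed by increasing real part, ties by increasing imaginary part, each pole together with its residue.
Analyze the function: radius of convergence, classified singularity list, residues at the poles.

Denominator factor (d + 8/9): pole of order 1 at -8/9, modulus 8/9.
Branch term (-11/17)*log(1 - d/(-3/7)): its argument vanishes at d = -3/7, a logarithmic branch point, modulus 3/7.
The radius of convergence is the smallest modulus among the singular points: 3/7.
The branch term is analytic at -8/9 and contributes nothing to the residue; only the rational part matters.
At the order-1 pole -8/9 set g(d) = (d - (-8/9))*(rational part) = 3*d - 17/24.
Simple pole: residue = g(a) at a = -8/9, which is -27/8.
List the singular points by increasing real part (a conjugate pair: the negative imaginary part first).

Radius of convergence at 0: 3/7.
At -8/9: a pole of order 1; residue -27/8.
At -3/7: a logarithmic branch point.


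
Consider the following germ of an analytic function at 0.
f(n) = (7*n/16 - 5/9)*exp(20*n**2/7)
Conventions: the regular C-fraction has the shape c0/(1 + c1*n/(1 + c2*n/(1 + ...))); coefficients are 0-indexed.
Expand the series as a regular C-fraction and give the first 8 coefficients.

Taylor coefficients (expand at 0): a_0 = -5/9, a_1 = 7/16, a_2 = -100/63, a_3 = 5/4, a_4 = -1000/441, a_5 = 25/14, a_6 = -20000/9261, a_7 = 250/147.
c0 = a_0 = -5/9. Peel one level at a time: if S = 1 + c*n/S' with S'(0) = 1, then c is the n-coefficient of S and S' = c*n/(S - 1).
S_1 = c0/f = 1 + (63/80)*n + (-100217/44800)*n^2 + ...; c1 = 63/80.
S_2 = c1*n/(S_1 - 1) = 1 + (100217/35280)*n + (2004340/194481)*n^2 + ...; c2 = 100217/35280.
S_3 = c2*n/(S_2 - 1) = 1 + (-1600/441)*n + (1280000/701519)*n^2 + ...; c3 = -1600/441.
S_4 = c3*n/(S_3 - 1) = 1 + (50400/100217)*n + (-1437452730/10043447089)*n^2 + ...; c4 = 50400/100217.
S_5 = c4*n/(S_4 - 1) = 1 + (2281671/8017360)*n + (-3395237267/13469164800)*n^2 + ...; c5 = 2281671/8017360.
S_6 = c5*n/(S_5 - 1) = 1 + (3395237267/3833207280)*n + (3402604931869390/2295855945538281)*n^2 + ...; c6 = 3395237267/3833207280.
S_7 = c6*n/(S_6 - 1) = 1 + (-80173600/47915091)*n + ...; c7 = -80173600/47915091.

The regular C-fraction coefficients are [-5/9, 63/80, 100217/35280, -1600/441, 50400/100217, 2281671/8017360, 3395237267/3833207280, -80173600/47915091].


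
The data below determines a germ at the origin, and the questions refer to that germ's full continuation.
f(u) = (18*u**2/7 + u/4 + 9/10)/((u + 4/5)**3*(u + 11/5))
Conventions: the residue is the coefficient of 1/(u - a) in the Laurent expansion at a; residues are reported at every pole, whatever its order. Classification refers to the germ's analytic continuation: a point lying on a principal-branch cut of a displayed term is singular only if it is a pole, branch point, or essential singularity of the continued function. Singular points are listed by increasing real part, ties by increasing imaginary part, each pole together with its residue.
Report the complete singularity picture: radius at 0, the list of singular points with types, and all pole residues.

Denominator factor (u + 4/5)^3: pole of order 3 at -4/5, modulus 4/5.
Denominator factor (u + 11/5): pole of order 1 at -11/5, modulus 11/5.
The radius of convergence is the smallest modulus among the singular points: 4/5.
At the order-1 pole -11/5 set g(u) = (u - (-11/5))*f(u) = (18*u**2/7 + u/4 + 9/10)/(u + 4/5)**3.
Simple pole: residue = g(a) at a = -11/5, which is -44785/9604.
At the order-3 pole -4/5 set g(u) = (u - (-4/5))^3*f(u) = (18*u**2/7 + u/4 + 9/10)/(u + 11/5).
Order-3 pole: residue = g''(a)/2; g''(-4/5) = 44785/4802, so the residue is 44785/9604.
List the singular points by increasing real part (a conjugate pair: the negative imaginary part first).

Radius of convergence at 0: 4/5.
At -11/5: a pole of order 1; residue -44785/9604.
At -4/5: a pole of order 3; residue 44785/9604.


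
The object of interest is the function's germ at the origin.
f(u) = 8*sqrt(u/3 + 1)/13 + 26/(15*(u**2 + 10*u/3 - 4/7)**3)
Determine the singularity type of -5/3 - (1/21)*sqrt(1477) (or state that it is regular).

The point is a pole of order 3.

The denominator factor u**2 + 10*u/3 - 4/7 vanishes at -5/3 - (1/21)*sqrt(1477) and appears to the power 3; the numerator there equals 26/15, nonzero, and no other factor vanishes.
The branch terms are analytic at this point.
Hence a pole whose order is the multiplicity, 3.


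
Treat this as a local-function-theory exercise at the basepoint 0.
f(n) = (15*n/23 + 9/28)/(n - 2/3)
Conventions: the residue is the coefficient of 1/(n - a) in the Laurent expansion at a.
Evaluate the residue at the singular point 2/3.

The residue is 487/644.

At the order-1 pole 2/3 set g(n) = (n - (2/3))*f(n) = 15*n/23 + 9/28.
Simple pole: residue = g(a) at a = 2/3, which is 487/644.


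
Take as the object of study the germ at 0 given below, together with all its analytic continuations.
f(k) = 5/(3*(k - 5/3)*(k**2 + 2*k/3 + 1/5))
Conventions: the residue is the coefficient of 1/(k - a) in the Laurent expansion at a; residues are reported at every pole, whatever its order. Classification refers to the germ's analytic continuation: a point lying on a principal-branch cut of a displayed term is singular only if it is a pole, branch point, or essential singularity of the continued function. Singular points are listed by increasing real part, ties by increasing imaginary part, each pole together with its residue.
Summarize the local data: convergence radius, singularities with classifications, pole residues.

Radius of convergence at 0: (1/5)*sqrt(5).
At (-1/3) - ((2/15)*sqrt(5))*i: a pole of order 1; residue (-75/368) - ((225/368)*sqrt(5))*i.
At (-1/3) + ((2/15)*sqrt(5))*i: a pole of order 1; residue (-75/368) + ((225/368)*sqrt(5))*i.
At 5/3: a pole of order 1; residue 75/184.

Denominator factor (k**2 + 2*k/3 + 1/5): discriminant -16/45, complex-conjugate roots (-1/3) + ((2/15)*sqrt(5))*i and (-1/3) - ((2/15)*sqrt(5))*i; poles of order 1, moduli (1/5)*sqrt(5) and (1/5)*sqrt(5).
Denominator factor (k - 5/3): pole of order 1 at 5/3, modulus 5/3.
The radius of convergence is the smallest modulus among the singular points: (1/5)*sqrt(5).
The factor k**2 + 2*k/3 + 1/5 splits as (k - a)(k - a') with a = (-1/3) - ((2/15)*sqrt(5))*i, a' = (-1/3) + ((2/15)*sqrt(5))*i. At the order-1 pole a set g(k) = (k - a)*f(k) = [5/(3*(k - 5/3))] / (k - a').
Simple pole: residue = g(a) at a = (-1/3) - ((2/15)*sqrt(5))*i, which is (-75/368) - ((225/368)*sqrt(5))*i.
The factor k**2 + 2*k/3 + 1/5 splits as (k - a)(k - a') with a = (-1/3) + ((2/15)*sqrt(5))*i, a' = (-1/3) - ((2/15)*sqrt(5))*i. At the order-1 pole a set g(k) = (k - a)*f(k) = [5/(3*(k - 5/3))] / (k - a').
Simple pole: residue = g(a) at a = (-1/3) + ((2/15)*sqrt(5))*i, which is (-75/368) + ((225/368)*sqrt(5))*i.
At the order-1 pole 5/3 set g(k) = (k - (5/3))*f(k) = 5/(3*(k**2 + 2*k/3 + 1/5)).
Simple pole: residue = g(a) at a = 5/3, which is 75/184.
List the singular points by increasing real part (a conjugate pair: the negative imaginary part first).


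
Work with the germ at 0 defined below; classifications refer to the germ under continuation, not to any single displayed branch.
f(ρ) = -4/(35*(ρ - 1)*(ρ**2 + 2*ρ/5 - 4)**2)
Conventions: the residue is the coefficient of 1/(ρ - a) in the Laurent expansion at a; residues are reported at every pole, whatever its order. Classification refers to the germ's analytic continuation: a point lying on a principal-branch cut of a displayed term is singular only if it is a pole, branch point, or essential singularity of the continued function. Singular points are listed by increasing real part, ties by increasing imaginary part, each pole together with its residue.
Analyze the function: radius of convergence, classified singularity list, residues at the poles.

Radius of convergence at 0: 1.
At -1/5 - (1/5)*sqrt(101): a pole of order 2; residue 10/1183 - (8010/12067783)*sqrt(101).
At 1: a pole of order 1; residue -20/1183.
At -1/5 + (1/5)*sqrt(101): a pole of order 2; residue 10/1183 + (8010/12067783)*sqrt(101).

Denominator factor (ρ**2 + 2*ρ/5 - 4)^2: discriminant 404/25, real irrational roots -1/5 + (1/5)*sqrt(101) and -1/5 - (1/5)*sqrt(101); poles of order 2, moduli -1/5 + (1/5)*sqrt(101) and 1/5 + (1/5)*sqrt(101).
Denominator factor (ρ - 1): pole of order 1 at 1, modulus 1.
The radius of convergence is the smallest modulus among the singular points: 1.
The factor ρ**2 + 2*ρ/5 - 4 splits as (ρ - a)(ρ - a') with a = -1/5 - (1/5)*sqrt(101), a' = -1/5 + (1/5)*sqrt(101). At the order-2 pole a set g(ρ) = (ρ - a)^2*f(ρ) = [-4/(35*(ρ - 1))] / (ρ - a')^2.
Order-2 pole: residue = g'(a); g'(-1/5 - (1/5)*sqrt(101)) = 10/1183 - (8010/12067783)*sqrt(101), so the residue is 10/1183 - (8010/12067783)*sqrt(101).
At the order-1 pole 1 set g(ρ) = (ρ - (1))*f(ρ) = -4/(35*(ρ**2 + 2*ρ/5 - 4)**2).
Simple pole: residue = g(a) at a = 1, which is -20/1183.
The factor ρ**2 + 2*ρ/5 - 4 splits as (ρ - a)(ρ - a') with a = -1/5 + (1/5)*sqrt(101), a' = -1/5 - (1/5)*sqrt(101). At the order-2 pole a set g(ρ) = (ρ - a)^2*f(ρ) = [-4/(35*(ρ - 1))] / (ρ - a')^2.
Order-2 pole: residue = g'(a); g'(-1/5 + (1/5)*sqrt(101)) = 10/1183 + (8010/12067783)*sqrt(101), so the residue is 10/1183 + (8010/12067783)*sqrt(101).
List the singular points by increasing real part (a conjugate pair: the negative imaginary part first).


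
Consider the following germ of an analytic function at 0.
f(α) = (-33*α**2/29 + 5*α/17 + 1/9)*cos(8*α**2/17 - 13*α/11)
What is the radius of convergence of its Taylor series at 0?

The radius of convergence is infinite.

The factor cos(8*α**2/17 - 13*α/11) is entire and contributes no finite singular point.
The polynomial part has no poles.
No finite singular points: the Taylor series at 0 converges everywhere.


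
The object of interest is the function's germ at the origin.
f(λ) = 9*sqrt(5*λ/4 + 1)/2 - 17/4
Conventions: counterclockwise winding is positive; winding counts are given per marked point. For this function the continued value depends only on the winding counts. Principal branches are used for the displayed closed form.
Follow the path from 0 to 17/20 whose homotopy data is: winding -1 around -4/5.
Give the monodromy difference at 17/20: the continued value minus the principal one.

The rational part is single-valued and drops out of the difference; each branch term changes only by its own monodromy.
(9/2)*sqrt(1 - λ/(-4/5)): winding -1 is odd, the square root flips sign, contributing -2*(9/2)*sqrt(1 - (17/20)/(-4/5)) = -2*(9/2)*sqrt(33/16) = -(9/4)*sqrt(33).
Summing the contributions at λ = 17/20 gives -(9/4)*sqrt(33).

Continued minus principal equals -(9/4)*sqrt(33).


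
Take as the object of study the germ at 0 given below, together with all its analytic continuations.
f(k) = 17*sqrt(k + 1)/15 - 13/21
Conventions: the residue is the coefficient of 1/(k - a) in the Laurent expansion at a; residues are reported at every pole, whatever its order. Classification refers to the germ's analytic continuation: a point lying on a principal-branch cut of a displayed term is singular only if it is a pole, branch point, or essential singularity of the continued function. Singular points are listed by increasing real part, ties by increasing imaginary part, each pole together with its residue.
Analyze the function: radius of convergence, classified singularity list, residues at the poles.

Branch term (17/15)*sqrt(1 - k/(-1)): its argument vanishes at k = -1, a square-root branch point, modulus 1.
The radius of convergence is the smallest modulus among the singular points: 1.

Radius of convergence at 0: 1.
At -1: an algebraic (square-root) branch point.


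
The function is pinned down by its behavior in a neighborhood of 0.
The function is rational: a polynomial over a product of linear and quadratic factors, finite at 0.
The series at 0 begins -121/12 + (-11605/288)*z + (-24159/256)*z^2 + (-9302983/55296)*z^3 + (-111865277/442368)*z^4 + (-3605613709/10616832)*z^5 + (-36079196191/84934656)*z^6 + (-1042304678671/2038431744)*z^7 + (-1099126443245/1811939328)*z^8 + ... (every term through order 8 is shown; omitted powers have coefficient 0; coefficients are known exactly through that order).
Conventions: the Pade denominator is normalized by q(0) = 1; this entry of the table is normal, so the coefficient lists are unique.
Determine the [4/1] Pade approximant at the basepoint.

The Pade approximant has numerator coefficients [-121/12, -215479320199/8054299944, -972680938663/24162899832, -250691968613/6040724958, -488105170345/18122174874]; denominator coefficients [1, -3605613709/2684766648].

Taylor coefficients needed (read off): a_0 = -121/12, a_1 = -11605/288, a_2 = -24159/256, a_3 = -9302983/55296, a_4 = -111865277/442368, a_5 = -3605613709/10616832.
Write the denominator as Q(z) = 1 + q1*z. Requiring Q*f - P = O(z^6) with deg P <= 4 kills the coefficients of z^5..z^5 in Q*f:
  z^5: a_5 + q1*a_4 = 0, i.e. -3605613709/10616832 + (-111865277/442368)*q1 = 0.
Solving this linear system: q1 = -3605613709/2684766648.
The numerator is Q*f truncated at degree 4: P0 = a_0 = -121/12; P1 = a_1 + q1*a_0 = -215479320199/8054299944; P2 = a_2 + q1*a_1 = -972680938663/24162899832; P3 = a_3 + q1*a_2 = -250691968613/6040724958; P4 = a_4 + q1*a_3 = -488105170345/18122174874.
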